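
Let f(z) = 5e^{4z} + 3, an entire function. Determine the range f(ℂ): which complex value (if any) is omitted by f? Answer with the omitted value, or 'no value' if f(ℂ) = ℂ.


Little Picard bounds the complement of f(ℂ) to at most one point.
e^{4z} is never zero on ℂ, so 5·e^{4z} takes every value in ℂ ∖ {0}. Adding 3 shifts the range to ℂ ∖ {3}. Thus f omits exactly the value 3.

Omitted value: 3.


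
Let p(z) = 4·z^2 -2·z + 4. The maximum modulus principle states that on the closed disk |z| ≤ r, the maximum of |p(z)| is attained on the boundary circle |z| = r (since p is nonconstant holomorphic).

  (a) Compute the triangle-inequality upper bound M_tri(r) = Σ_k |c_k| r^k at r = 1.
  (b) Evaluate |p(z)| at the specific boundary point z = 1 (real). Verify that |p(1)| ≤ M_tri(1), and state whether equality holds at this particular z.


Coefficients: c_0 = 4, c_1 = -2, c_2 = 4. Radius r = 1.
Part (a). Triangle bound: M_tri(r) = Σ_k |c_k| r^k
  = |4|·1^0 + |-2|·1^1 + |4|·1^2
  = 4 + 2 + 4 = 10.
This bounds M(r) := max_{|z|=r} |p(z)| from above; equality holds iff all terms c_k z^k can be made to align in phase at a single z on |z|=r.
Part (b). At z = 1 (real, on the circle |z| = r):
  p(1) = (4)·1^0 + (-2)·1^1 + (4)·1^2 = 6.
  |p(1)| = 6.
Check: |p(1)| = 6 ≤ 10 = M_tri(1). ✓ Equality does not hold at z = 1 (the coefficients have mixed signs, so the terms do not all align in phase there).

M_tri(1) = 10; |p(1)| = 6; equality at z=1: no.


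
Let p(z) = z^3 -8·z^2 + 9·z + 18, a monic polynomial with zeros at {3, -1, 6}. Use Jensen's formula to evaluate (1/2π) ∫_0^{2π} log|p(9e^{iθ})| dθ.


Zeros: -1, 3, 6; r = 9.
Inside |z| < r: -1, 3, 6. Outside (|z| ≥ r): ∅.
p(0) = 18, so log|p(0)| = log(18) = 2.8904.
Apply Jensen: I(r) = log|p(0)| + Σ_k log(r/|z_k|), summed over zeros inside |z| < r.
  log(r/|z_k|) for z_k = 3: log(9/3) = 1.0986
  log(r/|z_k|) for z_k = -1: log(9/1) = 2.1972
  log(r/|z_k|) for z_k = 6: log(9/6) = 0.4055
Sum over inside zeros: 3.7013.
I(r) = log|p(0)| + (inside sum) = 2.8904 + 3.7013 = 6.5917.
Closed form (all zeros inside, monic): I(r) = n·log(r) = 3·log(9) = 6.5917. ✓

I(r) ≈ 6.5917.


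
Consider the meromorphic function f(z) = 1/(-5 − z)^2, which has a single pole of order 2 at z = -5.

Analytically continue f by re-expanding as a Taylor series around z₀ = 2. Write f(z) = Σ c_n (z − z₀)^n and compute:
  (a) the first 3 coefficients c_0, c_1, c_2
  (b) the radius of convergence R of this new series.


Let w = z − z₀, so z = z₀ + w.
Then -5 − z = -5 − (z₀ + w) = (-5 − z₀) − w = -7 − w.
f(z) = 1/(-7 − w)^2 = (1/(-7)^2) · (1 − w/(-7))^{−2}.
By the binomial series (1−u)^{−2} = Σ_{n≥0} C(n+1, 1) u^n for |u|<1, with u = w/(-7):
  c_n = C(n+1, 1) / (-7)^(n+2).
  c_0 = 1/(-7)^2 = 1/49.
  c_1 = 2/(-7)^3 = -2/343.
  c_2 = 3/(-7)^4 = 3/2401.
The series is valid for |w/d| < 1, i.e. |z − z₀| < |d|.
Radius of convergence: R = |-5 − z₀| = |-7| = 7 (distance from z₀ to the singularity z = -5).

c_0 = 1/49, c_1 = -2/343, c_2 = 3/2401; R = 7.


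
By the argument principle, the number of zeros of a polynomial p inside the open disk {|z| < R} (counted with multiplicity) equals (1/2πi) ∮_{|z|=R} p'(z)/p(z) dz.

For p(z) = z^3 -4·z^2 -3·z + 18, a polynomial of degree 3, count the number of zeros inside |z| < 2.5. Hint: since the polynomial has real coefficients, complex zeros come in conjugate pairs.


The zeros of p are: -2, 3, 3.
Their magnitudes are: 2, 3, 3.
Zeros with |z| < R = 2.5: -2.
Count = 1.
By the argument principle, (1/2πi) ∮_{|z|=R} p'(z)/p(z) dz equals exactly this count.

Number of zeros inside |z| < 2.5: 1.


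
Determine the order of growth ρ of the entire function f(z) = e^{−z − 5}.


|e^{−z − 5}| = e^{Re(-1·z) + -5} ≤ e^{1|z|^1 + -5} = e^{1r^1 + -5} on |z| = r, so ρ ≤ 1. Choosing z on |z|=r so that -1·z is real positive (always possible by picking arg z appropriately) gives |f(z)| = e^{1r^1 + -5}, matching the bound. The additive constant -5 does not affect log log M(r) ~ 1·log r. Hence ρ = 1.
Therefore ρ = 1.

Order ρ = 1.


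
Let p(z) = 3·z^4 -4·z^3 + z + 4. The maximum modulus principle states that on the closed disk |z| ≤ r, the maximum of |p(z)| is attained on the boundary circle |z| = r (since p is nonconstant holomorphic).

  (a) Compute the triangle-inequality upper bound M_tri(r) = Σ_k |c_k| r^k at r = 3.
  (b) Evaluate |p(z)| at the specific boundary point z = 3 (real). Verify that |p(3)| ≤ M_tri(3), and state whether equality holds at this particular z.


Coefficients: c_0 = 4, c_1 = 1, c_2 = 0, c_3 = -4, c_4 = 3. Radius r = 3.
Part (a). Triangle bound: M_tri(r) = Σ_k |c_k| r^k
  = |4|·3^0 + |1|·3^1 + |0|·3^2 + |-4|·3^3 + |3|·3^4
  = 4 + 3 + 0 + 108 + 243 = 358.
This bounds M(r) := max_{|z|=r} |p(z)| from above; equality holds iff all terms c_k z^k can be made to align in phase at a single z on |z|=r.
Part (b). At z = 3 (real, on the circle |z| = r):
  p(3) = (4)·3^0 + (1)·3^1 + (0)·3^2 + (-4)·3^3 + (3)·3^4 = 142.
  |p(3)| = 142.
Check: |p(3)| = 142 ≤ 358 = M_tri(3). ✓ Equality does not hold at z = 3 (the coefficients have mixed signs, so the terms do not all align in phase there).

M_tri(3) = 358; |p(3)| = 142; equality at z=3: no.


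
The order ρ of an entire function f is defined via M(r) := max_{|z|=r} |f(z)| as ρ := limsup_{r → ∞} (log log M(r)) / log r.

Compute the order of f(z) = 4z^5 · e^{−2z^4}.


M(r) = max_{|z|=r} |4|·|z|^5·|e^{−2z^4}| = 4·r^5 · e^{2r^4} (the factors attain their maxima compatibly on |z|=r). Then log M(r) = log 4 + 5·log r + 2r^4, dominated by the last term, so log log M(r) ~ 4·log r. The polynomial factor 4z^5 contributes only a log r term and does not affect the order. ρ = 4.
Therefore ρ = 4.

Order ρ = 4.


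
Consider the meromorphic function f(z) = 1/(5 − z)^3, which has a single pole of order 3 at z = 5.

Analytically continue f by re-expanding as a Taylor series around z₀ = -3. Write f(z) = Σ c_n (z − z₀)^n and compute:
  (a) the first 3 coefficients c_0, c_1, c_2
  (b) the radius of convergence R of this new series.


Let w = z − z₀, so z = z₀ + w.
Then 5 − z = 5 − (z₀ + w) = (5 − z₀) − w = 8 − w.
f(z) = 1/(8 − w)^3 = (1/(8)^3) · (1 − w/(8))^{−3}.
By the binomial series (1−u)^{−3} = Σ_{n≥0} C(n+2, 2) u^n for |u|<1, with u = w/(8):
  c_n = C(n+2, 2) / (8)^(n+3).
  c_0 = 1/(8)^3 = 1/512.
  c_1 = 3/(8)^4 = 3/4096.
  c_2 = 6/(8)^5 = 3/16384.
The series is valid for |w/d| < 1, i.e. |z − z₀| < |d|.
Radius of convergence: R = |5 − z₀| = |8| = 8 (distance from z₀ to the singularity z = 5).

c_0 = 1/512, c_1 = 3/4096, c_2 = 3/16384; R = 8.


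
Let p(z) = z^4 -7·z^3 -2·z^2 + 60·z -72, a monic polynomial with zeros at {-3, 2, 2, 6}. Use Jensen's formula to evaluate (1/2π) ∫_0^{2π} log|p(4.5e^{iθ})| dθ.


Zeros: -3, 2, 2, 6; r = 4.5.
Inside |z| < r: -3, 2, 2. Outside (|z| ≥ r): 6.
p(0) = -72, so log|p(0)| = log(72) = 4.2767.
Apply Jensen: I(r) = log|p(0)| + Σ_k log(r/|z_k|), summed over zeros inside |z| < r.
  log(r/|z_k|) for z_k = -3: log(4.5/3) = 0.4055
  log(r/|z_k|) for z_k = 2: log(4.5/2) = 0.8109
  log(r/|z_k|) for z_k = 2: log(4.5/2) = 0.8109
  Outside zeros (6) contribute nothing to the Jensen sum.
Sum over inside zeros: 2.0273.
I(r) = log|p(0)| + (inside sum) = 4.2767 + 2.0273 = 6.3040.
Note: since some zeros are outside |z| ≤ r, the simplified n·log(r) form does NOT apply — only the inside zeros contribute.

I(r) ≈ 6.3040.


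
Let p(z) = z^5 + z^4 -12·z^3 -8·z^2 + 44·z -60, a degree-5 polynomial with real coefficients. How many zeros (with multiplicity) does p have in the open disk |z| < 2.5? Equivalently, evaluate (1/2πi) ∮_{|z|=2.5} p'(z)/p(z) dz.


The zeros of p are: (-3 + 1i), (-3 - 1i), (1 + 1i), (1 - 1i), 3.
Their magnitudes are: 3.162, 3.162, 1.414, 1.414, 3.
Zeros with |z| < R = 2.5: (1 + 1i), (1 - 1i).
Count = 2.
By the argument principle, (1/2πi) ∮_{|z|=R} p'(z)/p(z) dz equals exactly this count.

Number of zeros inside |z| < 2.5: 2.


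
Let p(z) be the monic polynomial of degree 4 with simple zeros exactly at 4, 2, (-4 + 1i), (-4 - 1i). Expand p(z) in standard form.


The polynomial is p(z) = ∏_{α ∈ S} (z − α), where S = {4, 2, (-4 + 1i), (-4 - 1i)}.
Expanding the product yields: p(z) = z^4 + 2·z^3 -23·z^2 -38·z + 136.
Note conjugate pairs combine to real quadratics: (z − (-4+1i))(z − (-4−1i)) = z² + 8z + 17.
The resulting polynomial has degree 4 and real coefficients as required.

p(z) = z^4 + 2·z^3 -23·z^2 -38·z + 136.


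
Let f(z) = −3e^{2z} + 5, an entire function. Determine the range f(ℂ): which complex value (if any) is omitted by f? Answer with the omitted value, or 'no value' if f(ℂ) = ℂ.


Little Picard bounds the complement of f(ℂ) to at most one point.
e^{2z} is never zero on ℂ, so -3·e^{2z} takes every value in ℂ ∖ {0}. Adding 5 shifts the range to ℂ ∖ {5}. Thus f omits exactly the value 5.

Omitted value: 5.


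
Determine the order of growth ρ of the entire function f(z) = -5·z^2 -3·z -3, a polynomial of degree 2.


|f(z)| ≤ Σ|c_k|·r^k = O(r^2) as r → ∞. Polynomial growth is O(e^{r^ε}) for every ε > 0 (since r^2/e^{r^ε} → 0), so ρ ≤ ε for all ε > 0, i.e. ρ = 0. Every nonconstant polynomial has order 0.
Therefore ρ = 0.

Order ρ = 0.


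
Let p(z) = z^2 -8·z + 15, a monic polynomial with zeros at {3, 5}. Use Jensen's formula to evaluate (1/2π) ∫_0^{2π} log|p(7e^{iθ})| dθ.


Zeros: 3, 5; r = 7.
Inside |z| < r: 3, 5. Outside (|z| ≥ r): ∅.
p(0) = 15, so log|p(0)| = log(15) = 2.7081.
Apply Jensen: I(r) = log|p(0)| + Σ_k log(r/|z_k|), summed over zeros inside |z| < r.
  log(r/|z_k|) for z_k = 3: log(7/3) = 0.8473
  log(r/|z_k|) for z_k = 5: log(7/5) = 0.3365
Sum over inside zeros: 1.1838.
I(r) = log|p(0)| + (inside sum) = 2.7081 + 1.1838 = 3.8918.
Closed form (all zeros inside, monic): I(r) = n·log(r) = 2·log(7) = 3.8918. ✓

I(r) ≈ 3.8918.


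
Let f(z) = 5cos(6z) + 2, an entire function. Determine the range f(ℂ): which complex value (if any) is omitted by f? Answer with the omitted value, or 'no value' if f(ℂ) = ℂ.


Little Picard bounds the complement of f(ℂ) to at most one point.
cos is entire and surjective onto ℂ: for every w ∈ ℂ, cos(ζ) = w has a solution ζ ∈ ℂ (e.g., via the complex inverse arccos). With ζ = 6z this gives z = ζ/(6). Then 5·cos(6z) takes every value in 5·ℂ = ℂ, and adding 2 is a bijection of ℂ. So f is surjective and omits no value. (Note: only on the real line is cos bounded by [−1, 1].)

Omitted value: no value.


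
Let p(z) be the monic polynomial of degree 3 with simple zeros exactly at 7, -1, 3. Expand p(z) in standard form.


The polynomial is p(z) = ∏_{α ∈ S} (z − α), where S = {7, -1, 3}.
Expanding the product yields: p(z) = z^3 -9·z^2 + 11·z + 21.
The resulting polynomial has degree 3 and real coefficients as required.

p(z) = z^3 -9·z^2 + 11·z + 21.


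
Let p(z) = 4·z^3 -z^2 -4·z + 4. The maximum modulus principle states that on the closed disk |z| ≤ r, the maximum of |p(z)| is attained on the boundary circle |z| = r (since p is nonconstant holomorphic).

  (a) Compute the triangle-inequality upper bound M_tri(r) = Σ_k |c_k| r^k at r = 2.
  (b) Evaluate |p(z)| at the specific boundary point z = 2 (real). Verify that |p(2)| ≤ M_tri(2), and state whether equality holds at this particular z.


Coefficients: c_0 = 4, c_1 = -4, c_2 = -1, c_3 = 4. Radius r = 2.
Part (a). Triangle bound: M_tri(r) = Σ_k |c_k| r^k
  = |4|·2^0 + |-4|·2^1 + |-1|·2^2 + |4|·2^3
  = 4 + 8 + 4 + 32 = 48.
This bounds M(r) := max_{|z|=r} |p(z)| from above; equality holds iff all terms c_k z^k can be made to align in phase at a single z on |z|=r.
Part (b). At z = 2 (real, on the circle |z| = r):
  p(2) = (4)·2^0 + (-4)·2^1 + (-1)·2^2 + (4)·2^3 = 24.
  |p(2)| = 24.
Check: |p(2)| = 24 ≤ 48 = M_tri(2). ✓ Equality does not hold at z = 2 (the coefficients have mixed signs, so the terms do not all align in phase there).

M_tri(2) = 48; |p(2)| = 24; equality at z=2: no.


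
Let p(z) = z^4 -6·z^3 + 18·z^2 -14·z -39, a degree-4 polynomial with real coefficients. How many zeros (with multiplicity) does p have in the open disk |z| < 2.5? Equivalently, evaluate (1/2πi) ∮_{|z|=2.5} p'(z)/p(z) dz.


The zeros of p are: -1, (2 + 3i), (2 - 3i), 3.
Their magnitudes are: 1, 3.606, 3.606, 3.
Zeros with |z| < R = 2.5: -1.
Count = 1.
By the argument principle, (1/2πi) ∮_{|z|=R} p'(z)/p(z) dz equals exactly this count.

Number of zeros inside |z| < 2.5: 1.


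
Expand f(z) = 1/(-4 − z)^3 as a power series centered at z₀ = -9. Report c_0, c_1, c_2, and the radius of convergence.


Let w = z − z₀, so z = z₀ + w.
Then -4 − z = -4 − (z₀ + w) = (-4 − z₀) − w = 5 − w.
f(z) = 1/(5 − w)^3 = (1/(5)^3) · (1 − w/(5))^{−3}.
By the binomial series (1−u)^{−3} = Σ_{n≥0} C(n+2, 2) u^n for |u|<1, with u = w/(5):
  c_n = C(n+2, 2) / (5)^(n+3).
  c_0 = 1/(5)^3 = 1/125.
  c_1 = 3/(5)^4 = 3/625.
  c_2 = 6/(5)^5 = 6/3125.
The series is valid for |w/d| < 1, i.e. |z − z₀| < |d|.
Radius of convergence: R = |-4 − z₀| = |5| = 5 (distance from z₀ to the singularity z = -4).

c_0 = 1/125, c_1 = 3/625, c_2 = 6/3125; R = 5.


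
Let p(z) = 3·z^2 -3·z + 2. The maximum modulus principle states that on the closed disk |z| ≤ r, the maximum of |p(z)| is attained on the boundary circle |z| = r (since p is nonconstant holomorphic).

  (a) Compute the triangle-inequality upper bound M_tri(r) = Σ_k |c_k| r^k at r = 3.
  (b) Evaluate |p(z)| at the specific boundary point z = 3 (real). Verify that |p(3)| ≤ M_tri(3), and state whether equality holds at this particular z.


Coefficients: c_0 = 2, c_1 = -3, c_2 = 3. Radius r = 3.
Part (a). Triangle bound: M_tri(r) = Σ_k |c_k| r^k
  = |2|·3^0 + |-3|·3^1 + |3|·3^2
  = 2 + 9 + 27 = 38.
This bounds M(r) := max_{|z|=r} |p(z)| from above; equality holds iff all terms c_k z^k can be made to align in phase at a single z on |z|=r.
Part (b). At z = 3 (real, on the circle |z| = r):
  p(3) = (2)·3^0 + (-3)·3^1 + (3)·3^2 = 20.
  |p(3)| = 20.
Check: |p(3)| = 20 ≤ 38 = M_tri(3). ✓ Equality does not hold at z = 3 (the coefficients have mixed signs, so the terms do not all align in phase there).

M_tri(3) = 38; |p(3)| = 20; equality at z=3: no.


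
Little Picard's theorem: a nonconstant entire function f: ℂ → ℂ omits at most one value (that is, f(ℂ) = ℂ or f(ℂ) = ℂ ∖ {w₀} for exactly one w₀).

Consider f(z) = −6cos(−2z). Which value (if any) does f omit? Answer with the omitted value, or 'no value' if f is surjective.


Little Picard bounds the complement of f(ℂ) to at most one point.
cos is entire and surjective onto ℂ: for every w ∈ ℂ, cos(ζ) = w has a solution ζ ∈ ℂ (e.g., via the complex inverse arccos). With ζ = −2z this gives z = ζ/(-2). Then -6·cos(−2z) takes every value in -6·ℂ = ℂ, and adding 0 is a bijection of ℂ. So f is surjective and omits no value. (Note: only on the real line is cos bounded by [−1, 1].)

Omitted value: no value.


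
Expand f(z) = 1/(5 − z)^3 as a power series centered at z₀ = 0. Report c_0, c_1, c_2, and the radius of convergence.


Let w = z − z₀, so z = z₀ + w.
Then 5 − z = 5 − (z₀ + w) = (5 − z₀) − w = 5 − w.
f(z) = 1/(5 − w)^3 = (1/(5)^3) · (1 − w/(5))^{−3}.
By the binomial series (1−u)^{−3} = Σ_{n≥0} C(n+2, 2) u^n for |u|<1, with u = w/(5):
  c_n = C(n+2, 2) / (5)^(n+3).
  c_0 = 1/(5)^3 = 1/125.
  c_1 = 3/(5)^4 = 3/625.
  c_2 = 6/(5)^5 = 6/3125.
The series is valid for |w/d| < 1, i.e. |z − z₀| < |d|.
Radius of convergence: R = |5 − z₀| = |5| = 5 (distance from z₀ to the singularity z = 5).

c_0 = 1/125, c_1 = 3/625, c_2 = 6/3125; R = 5.


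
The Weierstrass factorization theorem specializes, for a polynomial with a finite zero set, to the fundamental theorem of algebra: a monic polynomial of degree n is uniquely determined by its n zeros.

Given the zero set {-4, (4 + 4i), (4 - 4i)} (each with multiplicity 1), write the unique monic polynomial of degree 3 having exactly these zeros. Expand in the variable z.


The polynomial is p(z) = ∏_{α ∈ S} (z − α), where S = {-4, (4 + 4i), (4 - 4i)}.
Expanding the product yields: p(z) = z^3 -4·z^2 + 128.
Note conjugate pairs combine to real quadratics: (z − (4+4i))(z − (4−4i)) = z² − 8z + 32.
The resulting polynomial has degree 3 and real coefficients as required.

p(z) = z^3 -4·z^2 + 128.


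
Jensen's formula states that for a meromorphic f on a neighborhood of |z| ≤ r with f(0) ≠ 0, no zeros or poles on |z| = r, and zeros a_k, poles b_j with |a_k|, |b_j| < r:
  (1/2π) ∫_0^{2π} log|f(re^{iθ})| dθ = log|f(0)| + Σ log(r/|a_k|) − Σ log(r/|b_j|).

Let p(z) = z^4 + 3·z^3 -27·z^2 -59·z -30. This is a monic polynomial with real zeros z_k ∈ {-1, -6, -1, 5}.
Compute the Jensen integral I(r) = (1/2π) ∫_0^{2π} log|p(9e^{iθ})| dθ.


Zeros: -6, -1, -1, 5; r = 9.
Inside |z| < r: -6, -1, -1, 5. Outside (|z| ≥ r): ∅.
p(0) = -30, so log|p(0)| = log(30) = 3.4012.
Apply Jensen: I(r) = log|p(0)| + Σ_k log(r/|z_k|), summed over zeros inside |z| < r.
  log(r/|z_k|) for z_k = -1: log(9/1) = 2.1972
  log(r/|z_k|) for z_k = -6: log(9/6) = 0.4055
  log(r/|z_k|) for z_k = -1: log(9/1) = 2.1972
  log(r/|z_k|) for z_k = 5: log(9/5) = 0.5878
Sum over inside zeros: 5.3877.
I(r) = log|p(0)| + (inside sum) = 3.4012 + 5.3877 = 8.7889.
Closed form (all zeros inside, monic): I(r) = n·log(r) = 4·log(9) = 8.7889. ✓

I(r) ≈ 8.7889.


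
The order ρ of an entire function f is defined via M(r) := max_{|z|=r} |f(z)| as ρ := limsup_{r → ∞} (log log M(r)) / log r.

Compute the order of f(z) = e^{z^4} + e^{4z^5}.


Each summand is entire of order 4 and 5 respectively (as in the single-exponential case). The order of a sum is at most the max of the orders, so ρ ≤ 5. For the lower bound: on |z|=r choose arg z so that 4z^5 is real positive; then |e^{4z^5}| = e^{4r^5} while |e^{1z^4}| ≤ e^{1r^4} = o(e^{4r^5}). So |f| ≥ e^{4r^5}(1 − o(1)) and ρ ≥ 5. Hence ρ = max(4, 5) = 5.
Therefore ρ = 5.

Order ρ = 5.


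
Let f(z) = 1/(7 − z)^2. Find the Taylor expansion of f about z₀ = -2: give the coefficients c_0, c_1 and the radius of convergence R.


Let w = z − z₀, so z = z₀ + w.
Then 7 − z = 7 − (z₀ + w) = (7 − z₀) − w = 9 − w.
f(z) = 1/(9 − w)^2 = (1/(9)^2) · (1 − w/(9))^{−2}.
By the binomial series (1−u)^{−2} = Σ_{n≥0} C(n+1, 1) u^n for |u|<1, with u = w/(9):
  c_n = C(n+1, 1) / (9)^(n+2).
  c_0 = 1/(9)^2 = 1/81.
  c_1 = 2/(9)^3 = 2/729.
The series is valid for |w/d| < 1, i.e. |z − z₀| < |d|.
Radius of convergence: R = |7 − z₀| = |9| = 9 (distance from z₀ to the singularity z = 7).

c_0 = 1/81, c_1 = 2/729; R = 9.


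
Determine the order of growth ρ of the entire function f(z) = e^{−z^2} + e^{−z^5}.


Each summand is entire of order 2 and 5 respectively (as in the single-exponential case). The order of a sum is at most the max of the orders, so ρ ≤ 5. For the lower bound: on |z|=r choose arg z so that -1z^5 is real positive; then |e^{-1z^5}| = e^{1r^5} while |e^{-1z^2}| ≤ e^{1r^2} = o(e^{1r^5}). So |f| ≥ e^{1r^5}(1 − o(1)) and ρ ≥ 5. Hence ρ = max(2, 5) = 5.
Therefore ρ = 5.

Order ρ = 5.


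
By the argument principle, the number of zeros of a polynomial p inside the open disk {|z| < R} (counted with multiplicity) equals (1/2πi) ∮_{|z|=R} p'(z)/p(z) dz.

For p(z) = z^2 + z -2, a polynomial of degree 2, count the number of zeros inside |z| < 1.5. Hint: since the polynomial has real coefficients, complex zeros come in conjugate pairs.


The zeros of p are: 1, -2.
Their magnitudes are: 1, 2.
Zeros with |z| < R = 1.5: 1.
Count = 1.
By the argument principle, (1/2πi) ∮_{|z|=R} p'(z)/p(z) dz equals exactly this count.

Number of zeros inside |z| < 1.5: 1.


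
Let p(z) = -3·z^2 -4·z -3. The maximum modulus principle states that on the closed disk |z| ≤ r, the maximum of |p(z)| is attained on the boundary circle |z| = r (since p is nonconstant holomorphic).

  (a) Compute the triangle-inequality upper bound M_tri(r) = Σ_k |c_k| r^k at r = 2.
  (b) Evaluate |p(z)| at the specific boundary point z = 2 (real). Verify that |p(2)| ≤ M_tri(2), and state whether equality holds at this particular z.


Coefficients: c_0 = -3, c_1 = -4, c_2 = -3. Radius r = 2.
Part (a). Triangle bound: M_tri(r) = Σ_k |c_k| r^k
  = |-3|·2^0 + |-4|·2^1 + |-3|·2^2
  = 3 + 8 + 12 = 23.
This bounds M(r) := max_{|z|=r} |p(z)| from above; equality holds iff all terms c_k z^k can be made to align in phase at a single z on |z|=r.
Part (b). At z = 2 (real, on the circle |z| = r):
  p(2) = (-3)·2^0 + (-4)·2^1 + (-3)·2^2 = -23.
  |p(2)| = 23.
Since all nonzero coefficients share the same sign, |p(2)| = 23 = M_tri(2); the triangle bound is attained at z = 2, so in fact M(r) = 23.

M_tri(2) = 23; |p(2)| = 23; equality at z=2: yes.


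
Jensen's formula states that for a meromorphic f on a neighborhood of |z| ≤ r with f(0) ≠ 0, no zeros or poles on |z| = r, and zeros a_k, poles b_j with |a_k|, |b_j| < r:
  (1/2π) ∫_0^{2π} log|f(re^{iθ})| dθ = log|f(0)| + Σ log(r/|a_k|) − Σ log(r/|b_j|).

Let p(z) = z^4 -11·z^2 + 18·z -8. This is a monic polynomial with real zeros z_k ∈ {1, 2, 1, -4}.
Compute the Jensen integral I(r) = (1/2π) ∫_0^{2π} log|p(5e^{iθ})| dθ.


Zeros: -4, 1, 1, 2; r = 5.
Inside |z| < r: -4, 1, 1, 2. Outside (|z| ≥ r): ∅.
p(0) = -8, so log|p(0)| = log(8) = 2.0794.
Apply Jensen: I(r) = log|p(0)| + Σ_k log(r/|z_k|), summed over zeros inside |z| < r.
  log(r/|z_k|) for z_k = 1: log(5/1) = 1.6094
  log(r/|z_k|) for z_k = 2: log(5/2) = 0.9163
  log(r/|z_k|) for z_k = 1: log(5/1) = 1.6094
  log(r/|z_k|) for z_k = -4: log(5/4) = 0.2231
Sum over inside zeros: 4.3583.
I(r) = log|p(0)| + (inside sum) = 2.0794 + 4.3583 = 6.4378.
Closed form (all zeros inside, monic): I(r) = n·log(r) = 4·log(5) = 6.4378. ✓

I(r) ≈ 6.4378.


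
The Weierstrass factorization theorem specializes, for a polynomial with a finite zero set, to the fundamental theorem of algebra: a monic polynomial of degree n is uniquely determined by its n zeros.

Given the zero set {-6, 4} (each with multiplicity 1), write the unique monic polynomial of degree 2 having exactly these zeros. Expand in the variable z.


The polynomial is p(z) = ∏_{α ∈ S} (z − α), where S = {-6, 4}.
Expanding the product yields: p(z) = z^2 + 2·z -24.
The resulting polynomial has degree 2 and real coefficients as required.

p(z) = z^2 + 2·z -24.


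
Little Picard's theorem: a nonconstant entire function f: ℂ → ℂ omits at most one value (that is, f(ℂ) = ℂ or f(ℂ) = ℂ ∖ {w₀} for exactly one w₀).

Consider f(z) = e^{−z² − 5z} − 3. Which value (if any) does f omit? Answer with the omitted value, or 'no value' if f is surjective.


Little Picard bounds the complement of f(ℂ) to at most one point.
The exponent g(z) = −z² − 5z is a nonconstant polynomial, hence surjective onto ℂ. So e^{g(z)} takes every value in {e^w : w ∈ ℂ} = ℂ ∖ {0}. Adding -3 shifts the range to ℂ ∖ {-3}. f omits exactly -3.

Omitted value: -3.


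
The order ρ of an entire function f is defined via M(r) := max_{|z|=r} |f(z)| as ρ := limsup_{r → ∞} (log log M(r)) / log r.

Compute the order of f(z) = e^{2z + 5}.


|e^{2z + 5}| = e^{Re(2·z) + 5} ≤ e^{2|z|^1 + 5} = e^{2r^1 + 5} on |z| = r, so ρ ≤ 1. Choosing z on |z|=r so that 2·z is real positive (always possible by picking arg z appropriately) gives |f(z)| = e^{2r^1 + 5}, matching the bound. The additive constant 5 does not affect log log M(r) ~ 1·log r. Hence ρ = 1.
Therefore ρ = 1.

Order ρ = 1.


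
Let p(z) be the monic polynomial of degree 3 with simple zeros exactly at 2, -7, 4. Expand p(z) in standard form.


The polynomial is p(z) = ∏_{α ∈ S} (z − α), where S = {2, -7, 4}.
Expanding the product yields: p(z) = z^3 + z^2 -34·z + 56.
The resulting polynomial has degree 3 and real coefficients as required.

p(z) = z^3 + z^2 -34·z + 56.


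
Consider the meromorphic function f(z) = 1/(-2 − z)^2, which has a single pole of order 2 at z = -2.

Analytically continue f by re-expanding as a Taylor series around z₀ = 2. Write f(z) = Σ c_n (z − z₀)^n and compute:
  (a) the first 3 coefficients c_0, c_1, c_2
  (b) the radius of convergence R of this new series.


Let w = z − z₀, so z = z₀ + w.
Then -2 − z = -2 − (z₀ + w) = (-2 − z₀) − w = -4 − w.
f(z) = 1/(-4 − w)^2 = (1/(-4)^2) · (1 − w/(-4))^{−2}.
By the binomial series (1−u)^{−2} = Σ_{n≥0} C(n+1, 1) u^n for |u|<1, with u = w/(-4):
  c_n = C(n+1, 1) / (-4)^(n+2).
  c_0 = 1/(-4)^2 = 1/16.
  c_1 = 2/(-4)^3 = -1/32.
  c_2 = 3/(-4)^4 = 3/256.
The series is valid for |w/d| < 1, i.e. |z − z₀| < |d|.
Radius of convergence: R = |-2 − z₀| = |-4| = 4 (distance from z₀ to the singularity z = -2).

c_0 = 1/16, c_1 = -1/32, c_2 = 3/256; R = 4.


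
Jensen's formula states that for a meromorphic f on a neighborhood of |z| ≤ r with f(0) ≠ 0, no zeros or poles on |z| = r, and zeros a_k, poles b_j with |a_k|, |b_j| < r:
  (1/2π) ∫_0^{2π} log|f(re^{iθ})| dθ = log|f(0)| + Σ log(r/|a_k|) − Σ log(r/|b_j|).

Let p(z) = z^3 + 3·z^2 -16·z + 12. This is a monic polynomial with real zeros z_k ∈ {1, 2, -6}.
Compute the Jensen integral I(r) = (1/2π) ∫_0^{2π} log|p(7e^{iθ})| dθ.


Zeros: -6, 1, 2; r = 7.
Inside |z| < r: -6, 1, 2. Outside (|z| ≥ r): ∅.
p(0) = 12, so log|p(0)| = log(12) = 2.4849.
Apply Jensen: I(r) = log|p(0)| + Σ_k log(r/|z_k|), summed over zeros inside |z| < r.
  log(r/|z_k|) for z_k = 1: log(7/1) = 1.9459
  log(r/|z_k|) for z_k = 2: log(7/2) = 1.2528
  log(r/|z_k|) for z_k = -6: log(7/6) = 0.1542
Sum over inside zeros: 3.3528.
I(r) = log|p(0)| + (inside sum) = 2.4849 + 3.3528 = 5.8377.
Closed form (all zeros inside, monic): I(r) = n·log(r) = 3·log(7) = 5.8377. ✓

I(r) ≈ 5.8377.


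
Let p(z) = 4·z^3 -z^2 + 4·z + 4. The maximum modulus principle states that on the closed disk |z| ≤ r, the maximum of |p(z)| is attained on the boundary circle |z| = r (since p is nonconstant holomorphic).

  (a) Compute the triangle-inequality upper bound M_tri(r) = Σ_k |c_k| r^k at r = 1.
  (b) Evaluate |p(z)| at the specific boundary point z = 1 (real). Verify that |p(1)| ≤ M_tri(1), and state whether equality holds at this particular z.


Coefficients: c_0 = 4, c_1 = 4, c_2 = -1, c_3 = 4. Radius r = 1.
Part (a). Triangle bound: M_tri(r) = Σ_k |c_k| r^k
  = |4|·1^0 + |4|·1^1 + |-1|·1^2 + |4|·1^3
  = 4 + 4 + 1 + 4 = 13.
This bounds M(r) := max_{|z|=r} |p(z)| from above; equality holds iff all terms c_k z^k can be made to align in phase at a single z on |z|=r.
Part (b). At z = 1 (real, on the circle |z| = r):
  p(1) = (4)·1^0 + (4)·1^1 + (-1)·1^2 + (4)·1^3 = 11.
  |p(1)| = 11.
Check: |p(1)| = 11 ≤ 13 = M_tri(1). ✓ Equality does not hold at z = 1 (the coefficients have mixed signs, so the terms do not all align in phase there).

M_tri(1) = 13; |p(1)| = 11; equality at z=1: no.


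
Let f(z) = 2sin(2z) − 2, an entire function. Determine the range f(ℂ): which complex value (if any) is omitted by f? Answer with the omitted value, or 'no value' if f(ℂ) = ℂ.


Little Picard bounds the complement of f(ℂ) to at most one point.
sin is entire and surjective onto ℂ: for every w ∈ ℂ, sin(ζ) = w has a solution ζ ∈ ℂ (e.g., via the complex inverse arcsin). With ζ = 2z this gives z = ζ/(2). Then 2·sin(2z) takes every value in 2·ℂ = ℂ, and adding -2 is a bijection of ℂ. So f is surjective and omits no value. (Note: only on the real line is sin bounded by [−1, 1].)

Omitted value: no value.


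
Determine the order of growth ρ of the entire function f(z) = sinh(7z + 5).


sinh(w) is a linear combination of e^{iw} and e^{−iw} (or e^w, e^{−w} in the hyperbolic case), so |sinh(w)| ≤ e^{|w|}. With w = 7z + 5, |w| ≤ 7|z| + 5 = 7r + 5 on |z| = r, giving M(r) ≤ e^{7r + 5}, so ρ ≤ 1. On a suitable ray (z = it for sin/cos; z = t for sinh/cosh, t real → ∞), |sinh(7z + 5)| grows like e^{7|t|}/2, so ρ ≥ 1. Hence ρ = 1.
Therefore ρ = 1.

Order ρ = 1.


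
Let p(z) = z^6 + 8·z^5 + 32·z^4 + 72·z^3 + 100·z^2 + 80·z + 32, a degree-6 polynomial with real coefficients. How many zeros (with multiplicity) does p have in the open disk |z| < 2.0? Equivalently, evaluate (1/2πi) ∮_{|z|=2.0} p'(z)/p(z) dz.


The zeros of p are: (-2 + 2i), (-2 - 2i), (-1 + 1i), (-1 - 1i), (-1 + 1i), (-1 - 1i).
Their magnitudes are: 2.828, 2.828, 1.414, 1.414, 1.414, 1.414.
Zeros with |z| < R = 2.0: (-1 + 1i), (-1 - 1i), (-1 + 1i), (-1 - 1i).
Count = 4.
By the argument principle, (1/2πi) ∮_{|z|=R} p'(z)/p(z) dz equals exactly this count.

Number of zeros inside |z| < 2.0: 4.


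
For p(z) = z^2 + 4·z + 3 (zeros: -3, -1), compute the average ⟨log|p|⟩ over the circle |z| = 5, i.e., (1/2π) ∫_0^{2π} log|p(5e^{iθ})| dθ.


Zeros: -3, -1; r = 5.
Inside |z| < r: -3, -1. Outside (|z| ≥ r): ∅.
p(0) = 3, so log|p(0)| = log(3) = 1.0986.
Apply Jensen: I(r) = log|p(0)| + Σ_k log(r/|z_k|), summed over zeros inside |z| < r.
  log(r/|z_k|) for z_k = -3: log(5/3) = 0.5108
  log(r/|z_k|) for z_k = -1: log(5/1) = 1.6094
Sum over inside zeros: 2.1203.
I(r) = log|p(0)| + (inside sum) = 1.0986 + 2.1203 = 3.2189.
Closed form (all zeros inside, monic): I(r) = n·log(r) = 2·log(5) = 3.2189. ✓

I(r) ≈ 3.2189.


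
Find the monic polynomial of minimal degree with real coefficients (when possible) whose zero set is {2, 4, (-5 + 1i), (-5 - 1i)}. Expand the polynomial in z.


The polynomial is p(z) = ∏_{α ∈ S} (z − α), where S = {2, 4, (-5 + 1i), (-5 - 1i)}.
Expanding the product yields: p(z) = z^4 + 4·z^3 -26·z^2 -76·z + 208.
Note conjugate pairs combine to real quadratics: (z − (-5+1i))(z − (-5−1i)) = z² + 10z + 26.
The resulting polynomial has degree 4 and real coefficients as required.

p(z) = z^4 + 4·z^3 -26·z^2 -76·z + 208.


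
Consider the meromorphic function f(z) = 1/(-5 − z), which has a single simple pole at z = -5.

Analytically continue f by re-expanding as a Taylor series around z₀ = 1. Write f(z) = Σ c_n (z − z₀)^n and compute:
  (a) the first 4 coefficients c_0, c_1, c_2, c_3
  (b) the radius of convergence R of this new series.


Let w = z − z₀, so z = z₀ + w.
Then -5 − z = -5 − (z₀ + w) = (-5 − z₀) − w = -6 − w.
f(z) = 1/(-6 − w) = (1/(-6)) · 1/(1 − w/(-6)) = Σ_{n≥0} w^n / (-6)^(n+1).
So c_n = 1/(-6)^(n+1):
  c_0 = 1/(-6)^1 = -1/6.
  c_1 = 1/(-6)^2 = 1/36.
  c_2 = 1/(-6)^3 = -1/216.
  c_3 = 1/(-6)^4 = 1/1296.
The series is valid for |w/d| < 1, i.e. |z − z₀| < |d|.
Radius of convergence: R = |-5 − z₀| = |-6| = 6 (distance from z₀ to the singularity z = -5).

c_0 = -1/6, c_1 = 1/36, c_2 = -1/216, c_3 = 1/1296; R = 6.


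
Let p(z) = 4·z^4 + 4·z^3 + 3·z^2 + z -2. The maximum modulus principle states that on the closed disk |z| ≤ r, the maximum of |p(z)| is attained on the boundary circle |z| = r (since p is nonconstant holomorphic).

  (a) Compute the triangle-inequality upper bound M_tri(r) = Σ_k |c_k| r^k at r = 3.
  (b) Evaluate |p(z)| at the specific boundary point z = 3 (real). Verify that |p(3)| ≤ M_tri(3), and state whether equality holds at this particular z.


Coefficients: c_0 = -2, c_1 = 1, c_2 = 3, c_3 = 4, c_4 = 4. Radius r = 3.
Part (a). Triangle bound: M_tri(r) = Σ_k |c_k| r^k
  = |-2|·3^0 + |1|·3^1 + |3|·3^2 + |4|·3^3 + |4|·3^4
  = 2 + 3 + 27 + 108 + 324 = 464.
This bounds M(r) := max_{|z|=r} |p(z)| from above; equality holds iff all terms c_k z^k can be made to align in phase at a single z on |z|=r.
Part (b). At z = 3 (real, on the circle |z| = r):
  p(3) = (-2)·3^0 + (1)·3^1 + (3)·3^2 + (4)·3^3 + (4)·3^4 = 460.
  |p(3)| = 460.
Check: |p(3)| = 460 ≤ 464 = M_tri(3). ✓ Equality does not hold at z = 3 (the coefficients have mixed signs, so the terms do not all align in phase there).

M_tri(3) = 464; |p(3)| = 460; equality at z=3: no.


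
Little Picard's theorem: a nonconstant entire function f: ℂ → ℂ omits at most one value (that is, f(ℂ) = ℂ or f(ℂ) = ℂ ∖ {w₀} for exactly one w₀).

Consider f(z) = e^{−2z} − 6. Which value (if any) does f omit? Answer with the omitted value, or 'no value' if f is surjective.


Little Picard bounds the complement of f(ℂ) to at most one point.
e^{−2z} is never zero on ℂ, so 1·e^{−2z} takes every value in ℂ ∖ {0}. Adding -6 shifts the range to ℂ ∖ {-6}. Thus f omits exactly the value -6.

Omitted value: -6.


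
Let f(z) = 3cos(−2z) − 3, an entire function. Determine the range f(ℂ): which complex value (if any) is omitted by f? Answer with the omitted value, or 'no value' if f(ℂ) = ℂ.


Little Picard bounds the complement of f(ℂ) to at most one point.
cos is entire and surjective onto ℂ: for every w ∈ ℂ, cos(ζ) = w has a solution ζ ∈ ℂ (e.g., via the complex inverse arccos). With ζ = −2z this gives z = ζ/(-2). Then 3·cos(−2z) takes every value in 3·ℂ = ℂ, and adding -3 is a bijection of ℂ. So f is surjective and omits no value. (Note: only on the real line is cos bounded by [−1, 1].)

Omitted value: no value.


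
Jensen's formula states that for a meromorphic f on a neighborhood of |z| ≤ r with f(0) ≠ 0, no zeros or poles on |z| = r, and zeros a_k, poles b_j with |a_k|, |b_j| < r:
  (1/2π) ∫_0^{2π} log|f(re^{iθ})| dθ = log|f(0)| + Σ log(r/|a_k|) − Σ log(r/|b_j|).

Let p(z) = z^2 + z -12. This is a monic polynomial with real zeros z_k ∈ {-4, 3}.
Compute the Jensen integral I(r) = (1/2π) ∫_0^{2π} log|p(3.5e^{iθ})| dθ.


Zeros: -4, 3; r = 3.5.
Inside |z| < r: 3. Outside (|z| ≥ r): -4.
p(0) = -12, so log|p(0)| = log(12) = 2.4849.
Apply Jensen: I(r) = log|p(0)| + Σ_k log(r/|z_k|), summed over zeros inside |z| < r.
  log(r/|z_k|) for z_k = 3: log(3.5/3) = 0.1542
  Outside zeros (-4) contribute nothing to the Jensen sum.
Sum over inside zeros: 0.1542.
I(r) = log|p(0)| + (inside sum) = 2.4849 + 0.1542 = 2.6391.
Note: since some zeros are outside |z| ≤ r, the simplified n·log(r) form does NOT apply — only the inside zeros contribute.

I(r) ≈ 2.6391.


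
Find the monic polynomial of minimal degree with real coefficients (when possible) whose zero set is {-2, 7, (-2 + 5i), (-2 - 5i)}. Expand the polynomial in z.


The polynomial is p(z) = ∏_{α ∈ S} (z − α), where S = {-2, 7, (-2 + 5i), (-2 - 5i)}.
Expanding the product yields: p(z) = z^4 -z^3 -5·z^2 -201·z -406.
Note conjugate pairs combine to real quadratics: (z − (-2+5i))(z − (-2−5i)) = z² + 4z + 29.
The resulting polynomial has degree 4 and real coefficients as required.

p(z) = z^4 -z^3 -5·z^2 -201·z -406.


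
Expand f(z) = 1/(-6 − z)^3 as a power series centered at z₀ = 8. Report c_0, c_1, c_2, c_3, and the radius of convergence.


Let w = z − z₀, so z = z₀ + w.
Then -6 − z = -6 − (z₀ + w) = (-6 − z₀) − w = -14 − w.
f(z) = 1/(-14 − w)^3 = (1/(-14)^3) · (1 − w/(-14))^{−3}.
By the binomial series (1−u)^{−3} = Σ_{n≥0} C(n+2, 2) u^n for |u|<1, with u = w/(-14):
  c_n = C(n+2, 2) / (-14)^(n+3).
  c_0 = 1/(-14)^3 = -1/2744.
  c_1 = 3/(-14)^4 = 3/38416.
  c_2 = 6/(-14)^5 = -3/268912.
  c_3 = 10/(-14)^6 = 5/3764768.
The series is valid for |w/d| < 1, i.e. |z − z₀| < |d|.
Radius of convergence: R = |-6 − z₀| = |-14| = 14 (distance from z₀ to the singularity z = -6).

c_0 = -1/2744, c_1 = 3/38416, c_2 = -3/268912, c_3 = 5/3764768; R = 14.


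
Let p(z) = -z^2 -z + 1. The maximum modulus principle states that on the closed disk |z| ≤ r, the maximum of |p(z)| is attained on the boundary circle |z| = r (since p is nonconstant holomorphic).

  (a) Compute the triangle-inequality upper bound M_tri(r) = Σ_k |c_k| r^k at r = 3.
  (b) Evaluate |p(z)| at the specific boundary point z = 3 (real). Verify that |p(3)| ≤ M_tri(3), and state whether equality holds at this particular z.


Coefficients: c_0 = 1, c_1 = -1, c_2 = -1. Radius r = 3.
Part (a). Triangle bound: M_tri(r) = Σ_k |c_k| r^k
  = |1|·3^0 + |-1|·3^1 + |-1|·3^2
  = 1 + 3 + 9 = 13.
This bounds M(r) := max_{|z|=r} |p(z)| from above; equality holds iff all terms c_k z^k can be made to align in phase at a single z on |z|=r.
Part (b). At z = 3 (real, on the circle |z| = r):
  p(3) = (1)·3^0 + (-1)·3^1 + (-1)·3^2 = -11.
  |p(3)| = 11.
Check: |p(3)| = 11 ≤ 13 = M_tri(3). ✓ Equality does not hold at z = 3 (the coefficients have mixed signs, so the terms do not all align in phase there).

M_tri(3) = 13; |p(3)| = 11; equality at z=3: no.


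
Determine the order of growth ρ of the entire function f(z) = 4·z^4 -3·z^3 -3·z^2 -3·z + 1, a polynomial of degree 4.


|f(z)| ≤ Σ|c_k|·r^k = O(r^4) as r → ∞. Polynomial growth is O(e^{r^ε}) for every ε > 0 (since r^4/e^{r^ε} → 0), so ρ ≤ ε for all ε > 0, i.e. ρ = 0. Every nonconstant polynomial has order 0.
Therefore ρ = 0.

Order ρ = 0.


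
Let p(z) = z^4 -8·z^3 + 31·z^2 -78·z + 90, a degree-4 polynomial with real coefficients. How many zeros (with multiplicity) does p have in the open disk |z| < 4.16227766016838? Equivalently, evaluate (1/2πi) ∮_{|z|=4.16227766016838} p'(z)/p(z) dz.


The zeros of p are: 3, 3, (1 + 3i), (1 - 3i).
Their magnitudes are: 3, 3, 3.162, 3.162.
Zeros with |z| < R = 4.16227766016838: 3, 3, (1 + 3i), (1 - 3i).
Count = 4.
By the argument principle, (1/2πi) ∮_{|z|=R} p'(z)/p(z) dz equals exactly this count.

Number of zeros inside |z| < 4.16227766016838: 4.


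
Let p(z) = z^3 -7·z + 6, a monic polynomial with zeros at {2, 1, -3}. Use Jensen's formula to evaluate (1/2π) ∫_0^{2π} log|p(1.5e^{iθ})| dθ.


Zeros: -3, 1, 2; r = 1.5.
Inside |z| < r: 1. Outside (|z| ≥ r): -3, 2.
p(0) = 6, so log|p(0)| = log(6) = 1.7918.
Apply Jensen: I(r) = log|p(0)| + Σ_k log(r/|z_k|), summed over zeros inside |z| < r.
  log(r/|z_k|) for z_k = 1: log(1.5/1) = 0.4055
  Outside zeros (-3, 2) contribute nothing to the Jensen sum.
Sum over inside zeros: 0.4055.
I(r) = log|p(0)| + (inside sum) = 1.7918 + 0.4055 = 2.1972.
Note: since some zeros are outside |z| ≤ r, the simplified n·log(r) form does NOT apply — only the inside zeros contribute.

I(r) ≈ 2.1972.


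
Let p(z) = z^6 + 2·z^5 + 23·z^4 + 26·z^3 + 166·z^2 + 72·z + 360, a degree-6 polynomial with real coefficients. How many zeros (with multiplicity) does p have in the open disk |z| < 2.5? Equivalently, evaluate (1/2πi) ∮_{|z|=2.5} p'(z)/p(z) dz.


The zeros of p are: (0 + 3i), (0 - 3i), (0 + 2i), (0 - 2i), (-1 + 3i), (-1 - 3i).
Their magnitudes are: 3, 3, 2, 2, 3.162, 3.162.
Zeros with |z| < R = 2.5: (0 + 2i), (0 - 2i).
Count = 2.
By the argument principle, (1/2πi) ∮_{|z|=R} p'(z)/p(z) dz equals exactly this count.

Number of zeros inside |z| < 2.5: 2.


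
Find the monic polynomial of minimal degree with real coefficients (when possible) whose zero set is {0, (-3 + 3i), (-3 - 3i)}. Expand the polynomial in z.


The polynomial is p(z) = ∏_{α ∈ S} (z − α), where S = {0, (-3 + 3i), (-3 - 3i)}.
Expanding the product yields: p(z) = z^3 + 6·z^2 + 18·z.
Note conjugate pairs combine to real quadratics: (z − (-3+3i))(z − (-3−3i)) = z² + 6z + 18.
The resulting polynomial has degree 3 and real coefficients as required.

p(z) = z^3 + 6·z^2 + 18·z.


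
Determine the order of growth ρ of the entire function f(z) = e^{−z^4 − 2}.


|e^{−z^4 − 2}| = e^{Re(-1·z^4) + -2} ≤ e^{1|z|^4 + -2} = e^{1r^4 + -2} on |z| = r, so ρ ≤ 4. Choosing z on |z|=r so that -1·z^4 is real positive (always possible by picking arg z appropriately) gives |f(z)| = e^{1r^4 + -2}, matching the bound. The additive constant -2 does not affect log log M(r) ~ 4·log r. Hence ρ = 4.
Therefore ρ = 4.

Order ρ = 4.


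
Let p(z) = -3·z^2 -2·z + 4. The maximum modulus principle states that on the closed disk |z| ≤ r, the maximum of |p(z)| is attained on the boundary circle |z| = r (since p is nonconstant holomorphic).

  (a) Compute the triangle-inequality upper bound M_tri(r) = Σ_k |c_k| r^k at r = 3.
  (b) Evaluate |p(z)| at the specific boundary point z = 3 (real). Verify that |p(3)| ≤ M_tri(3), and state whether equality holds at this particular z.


Coefficients: c_0 = 4, c_1 = -2, c_2 = -3. Radius r = 3.
Part (a). Triangle bound: M_tri(r) = Σ_k |c_k| r^k
  = |4|·3^0 + |-2|·3^1 + |-3|·3^2
  = 4 + 6 + 27 = 37.
This bounds M(r) := max_{|z|=r} |p(z)| from above; equality holds iff all terms c_k z^k can be made to align in phase at a single z on |z|=r.
Part (b). At z = 3 (real, on the circle |z| = r):
  p(3) = (4)·3^0 + (-2)·3^1 + (-3)·3^2 = -29.
  |p(3)| = 29.
Check: |p(3)| = 29 ≤ 37 = M_tri(3). ✓ Equality does not hold at z = 3 (the coefficients have mixed signs, so the terms do not all align in phase there).

M_tri(3) = 37; |p(3)| = 29; equality at z=3: no.
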